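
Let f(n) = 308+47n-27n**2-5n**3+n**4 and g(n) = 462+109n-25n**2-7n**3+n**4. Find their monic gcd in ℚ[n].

-77-31n-n**2+n**3

By polynomial division,
  n**4-5n**3-27n**2+47n+308 = (n**4-7n**3-25n**2+109n+462) + (2n**3-2n**2-62n-154)
  n**4-7n**3-25n**2+109n+462 = ((1/2)n-3)(2n**3-2n**2-62n-154) + (0)
Last nonzero remainder: 2n**3-2n**2-62n-154. Dividing through by 2 gives the monic gcd n**3-n**2-31n-77.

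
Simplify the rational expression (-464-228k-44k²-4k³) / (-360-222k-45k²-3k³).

(116+28k+4k²)/(90+33k+3k²)

Repeated division with remainder:
  -4k³-44k²-228k-464 = (4/3)(-3k³-45k²-222k-360) + (16k²+68k+16)
  -3k³-45k²-222k-360 = (-(3/16)k-129/64)(16k²+68k+16) + (-(1311/16)k-1311/4)
  16k²+68k+16 = (-(256/1311)k-64/1311)(-(1311/16)k-1311/4) + (0)
Last nonzero remainder: -(1311/16)k-1311/4. Dividing through by -1311/16 gives the monic gcd k+4.
Cancel k+4 from numerator and denominator to get the reduced form.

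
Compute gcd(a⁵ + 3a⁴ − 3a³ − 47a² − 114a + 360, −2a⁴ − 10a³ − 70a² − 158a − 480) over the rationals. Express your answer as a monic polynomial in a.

Apply the Euclidean algorithm:
  a⁵ + 3a⁴ − 3a³ − 47a² − 114a + 360 = (−(1/2)a + 1)(−2a⁴ − 10a³ − 70a² − 158a − 480) + (−28a³ − 56a² − 196a + 840)
  −2a⁴ − 10a³ − 70a² − 158a − 480 = ((1/14)a + 3/14)(−28a³ − 56a² − 196a + 840) + (−44a² − 176a − 660)
  −28a³ − 56a² − 196a + 840 = ((7/11)a − 14/11)(−44a² − 176a − 660) + (0)
Last nonzero remainder: −44a² − 176a − 660. Dividing through by −44 gives the monic gcd a² + 4a + 15.

a² + 4a + 15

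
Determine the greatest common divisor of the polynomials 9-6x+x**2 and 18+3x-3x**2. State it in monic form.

Repeated division with remainder:
  x**2-6x+9 = (-1/3)(-3x**2+3x+18) + (-5x+15)
  -3x**2+3x+18 = ((3/5)x+6/5)(-5x+15) + (0)
Last nonzero remainder: -5x+15. Dividing through by -5 gives the monic gcd x-3.

-3+x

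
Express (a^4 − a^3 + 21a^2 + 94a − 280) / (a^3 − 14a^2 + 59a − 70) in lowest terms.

(a^3 + a^2 + 23a + 140)/(a^2 − 12a + 35)

Euclidean algorithm in ℚ[a]:
  a^4 − a^3 + 21a^2 + 94a − 280 = (a + 13)(a^3 − 14a^2 + 59a − 70) + (144a^2 − 603a + 630)
  a^3 − 14a^2 + 59a − 70 = ((1/144)a − 157/2304)(144a^2 − 603a + 630) + ((3465/256)a − 3465/128)
  144a^2 − 603a + 630 = ((4096/385)a − 256/11)((3465/256)a − 3465/128) + (0)
Last nonzero remainder: (3465/256)a − 3465/128. Dividing through by 3465/256 gives the monic gcd a − 2.
Cancel a − 2 from numerator and denominator to get the reduced form.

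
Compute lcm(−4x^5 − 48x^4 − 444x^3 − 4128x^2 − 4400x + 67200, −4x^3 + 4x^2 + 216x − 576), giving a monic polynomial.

By polynomial division,
  −4x^5 − 48x^4 − 444x^3 − 4128x^2 − 4400x + 67200 = (x^2 + 13x + 178)(−4x^3 + 4x^2 + 216x − 576) + (−7072x^2 − 35360x + 169728)
  −4x^3 + 4x^2 + 216x − 576 = ((1/1768)x − 3/884)(−7072x^2 − 35360x + 169728) + (0)
Last nonzero remainder: −7072x^2 − 35360x + 169728. Dividing through by −7072 gives the monic gcd x^2 + 5x − 24.
Then lcm(f, g) = f·g / gcd(f, g); expanding and making the result monic gives the answer.

x^6 + 6x^5 + 39x^4 + 366x^3 − 5092x^2 − 23400x + 100800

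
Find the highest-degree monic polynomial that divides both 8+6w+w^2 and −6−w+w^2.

Apply the Euclidean algorithm:
  w^2+6w+8 = (w^2−w−6) + (7w+14)
  w^2−w−6 = ((1/7)w−3/7)(7w+14) + (0)
Last nonzero remainder: 7w+14. Dividing through by 7 gives the monic gcd w+2.

2+w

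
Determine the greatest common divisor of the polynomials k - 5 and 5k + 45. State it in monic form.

1

Euclidean algorithm in ℚ[k]:
  k - 5 = (1/5)(5k + 45) + (-14)
  5k + 45 = (-(5/14)k - 45/14)(-14) + (0)
The last nonzero remainder is the constant -14, so the polynomials are coprime and gcd = 1.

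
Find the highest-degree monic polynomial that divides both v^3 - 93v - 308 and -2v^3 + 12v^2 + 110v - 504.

v + 7

Repeated division with remainder:
  v^3 - 93v - 308 = (-1/2)(-2v^3 + 12v^2 + 110v - 504) + (6v^2 - 38v - 560)
  -2v^3 + 12v^2 + 110v - 504 = (-(1/3)v - 1/9)(6v^2 - 38v - 560) + (-(728/9)v - 5096/9)
  6v^2 - 38v - 560 = (-(27/364)v + 90/91)(-(728/9)v - 5096/9) + (0)
Last nonzero remainder: -(728/9)v - 5096/9. Dividing through by -728/9 gives the monic gcd v + 7.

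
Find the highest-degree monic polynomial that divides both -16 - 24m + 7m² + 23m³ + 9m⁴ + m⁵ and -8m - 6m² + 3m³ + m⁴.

Euclidean algorithm in ℚ[m]:
  m⁵ + 9m⁴ + 23m³ + 7m² - 24m - 16 = (m + 6)(m⁴ + 3m³ - 6m² - 8m) + (11m³ + 51m² + 24m - 16)
  m⁴ + 3m³ - 6m² - 8m = ((1/11)m - 18/121)(11m³ + 51m² + 24m - 16) + (-(72/121)m² - (360/121)m - 288/121)
  11m³ + 51m² + 24m - 16 = (-(1331/72)m + 121/18)(-(72/121)m² - (360/121)m - 288/121) + (0)
Last nonzero remainder: -(72/121)m² - (360/121)m - 288/121. Dividing through by -72/121 gives the monic gcd m² + 5m + 4.

4 + 5m + m²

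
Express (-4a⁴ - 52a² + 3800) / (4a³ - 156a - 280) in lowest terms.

Repeated division with remainder:
  -4a⁴ - 52a² + 3800 = (-a)(4a³ - 156a - 280) + (-208a² - 280a + 3800)
  4a³ - 156a - 280 = (-(1/52)a + 35/1352)(-208a² - 280a + 3800) + (-(12789/169)a - 63945/169)
  -208a² - 280a + 3800 = ((35152/12789)a - 128440/12789)(-(12789/169)a - 63945/169) + (0)
Last nonzero remainder: -(12789/169)a - 63945/169. Dividing through by -12789/169 gives the monic gcd a + 5.
Cancel a + 5 from numerator and denominator to get the reduced form.

(-a³ + 5a² - 38a + 190)/(a² - 5a - 14)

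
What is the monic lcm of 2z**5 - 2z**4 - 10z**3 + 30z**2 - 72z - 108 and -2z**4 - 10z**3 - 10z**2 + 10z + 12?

z**7 - 8z**5 + 12z**4 - 11z**3 - 120z**2 + 18z + 108

Repeated division with remainder:
  2z**5 - 2z**4 - 10z**3 + 30z**2 - 72z - 108 = (-z + 6)(-2z**4 - 10z**3 - 10z**2 + 10z + 12) + (40z**3 + 100z**2 - 120z - 180)
  -2z**4 - 10z**3 - 10z**2 + 10z + 12 = (-(1/20)z - 1/8)(40z**3 + 100z**2 - 120z - 180) + (-(7/2)z**2 - 14z - 21/2)
  40z**3 + 100z**2 - 120z - 180 = (-(80/7)z + 120/7)(-(7/2)z**2 - 14z - 21/2) + (0)
Last nonzero remainder: -(7/2)z**2 - 14z - 21/2. Dividing through by -7/2 gives the monic gcd z**2 + 4z + 3.
Then lcm(f, g) = f·g / gcd(f, g); expanding and making the result monic gives the answer.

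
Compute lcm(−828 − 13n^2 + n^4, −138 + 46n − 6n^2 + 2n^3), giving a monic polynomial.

Repeated division with remainder:
  n^4 − 13n^2 − 828 = ((1/2)n + 3/2)(2n^3 − 6n^2 + 46n − 138) + (−27n^2 − 621)
  2n^3 − 6n^2 + 46n − 138 = (−(2/27)n + 2/9)(−27n^2 − 621) + (0)
Last nonzero remainder: −27n^2 − 621. Dividing through by −27 gives the monic gcd n^2 + 23.
Then lcm(f, g) = f·g / gcd(f, g); expanding and making the result monic gives the answer.

2484 − 828n + 39n^2 − 13n^3 − 3n^4 + n^5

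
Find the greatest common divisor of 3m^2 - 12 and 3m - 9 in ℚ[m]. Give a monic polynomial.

1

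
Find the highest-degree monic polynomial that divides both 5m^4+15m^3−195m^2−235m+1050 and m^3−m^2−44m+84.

By polynomial division,
  5m^4+15m^3−195m^2−235m+1050 = (5m+20)(m^3−m^2−44m+84) + (45m^2+225m−630)
  m^3−m^2−44m+84 = ((1/45)m−2/15)(45m^2+225m−630) + (0)
Last nonzero remainder: 45m^2+225m−630. Dividing through by 45 gives the monic gcd m^2+5m−14.

m^2+5m−14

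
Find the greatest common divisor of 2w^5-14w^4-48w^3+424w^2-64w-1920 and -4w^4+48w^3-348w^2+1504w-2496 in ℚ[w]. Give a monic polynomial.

w^2-8w+16

Repeated division with remainder:
  2w^5-14w^4-48w^3+424w^2-64w-1920 = (-(1/2)w-5/2)(-4w^4+48w^3-348w^2+1504w-2496) + (-102w^3+306w^2+2448w-8160)
  -4w^4+48w^3-348w^2+1504w-2496 = ((2/51)w-6/17)(-102w^3+306w^2+2448w-8160) + (-336w^2+2688w-5376)
  -102w^3+306w^2+2448w-8160 = ((17/56)w+85/56)(-336w^2+2688w-5376) + (0)
Last nonzero remainder: -336w^2+2688w-5376. Dividing through by -336 gives the monic gcd w^2-8w+16.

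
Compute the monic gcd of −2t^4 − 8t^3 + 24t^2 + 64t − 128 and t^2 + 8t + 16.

Euclidean algorithm in ℚ[t]:
  −2t^4 − 8t^3 + 24t^2 + 64t − 128 = (−2t^2 + 8t − 8)(t^2 + 8t + 16) + (0)
The last nonzero remainder t^2 + 8t + 16 is already monic.

t^2 + 8t + 16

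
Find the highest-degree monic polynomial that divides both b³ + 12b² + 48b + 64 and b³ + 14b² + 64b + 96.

Repeated division with remainder:
  b³ + 12b² + 48b + 64 = (b³ + 14b² + 64b + 96) + (-2b² - 16b - 32)
  b³ + 14b² + 64b + 96 = (-(1/2)b - 3)(-2b² - 16b - 32) + (0)
Last nonzero remainder: -2b² - 16b - 32. Dividing through by -2 gives the monic gcd b² + 8b + 16.

b² + 8b + 16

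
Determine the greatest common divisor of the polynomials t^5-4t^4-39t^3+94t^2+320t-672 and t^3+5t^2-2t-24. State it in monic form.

t^2+2t-8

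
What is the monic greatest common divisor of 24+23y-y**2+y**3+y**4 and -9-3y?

Euclidean algorithm in ℚ[y]:
  y**4+y**3-y**2+23y+24 = (-(1/3)y**3+(2/3)y**2-(5/3)y-8/3)(-3y-9) + (0)
Last nonzero remainder: -3y-9. Dividing through by -3 gives the monic gcd y+3.

3+y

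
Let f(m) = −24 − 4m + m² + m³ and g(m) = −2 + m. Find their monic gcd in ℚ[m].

1

Repeated division with remainder:
  m³ + m² − 4m − 24 = (m² + 3m + 2)(m − 2) + (−20)
  m − 2 = (−(1/20)m + 1/10)(−20) + (0)
The last nonzero remainder is the constant −20, so the polynomials are coprime and gcd = 1.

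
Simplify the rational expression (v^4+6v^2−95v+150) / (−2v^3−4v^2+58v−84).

Apply the Euclidean algorithm:
  v^4+6v^2−95v+150 = (−(1/2)v+1)(−2v^3−4v^2+58v−84) + (39v^2−195v+234)
  −2v^3−4v^2+58v−84 = (−(2/39)v−14/39)(39v^2−195v+234) + (0)
Last nonzero remainder: 39v^2−195v+234. Dividing through by 39 gives the monic gcd v^2−5v+6.
Cancel v^2−5v+6 from numerator and denominator to get the reduced form.

(−v^2−5v−25)/(2v+14)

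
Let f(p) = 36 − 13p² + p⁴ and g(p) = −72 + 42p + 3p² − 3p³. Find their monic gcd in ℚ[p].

Repeated division with remainder:
  p⁴ − 13p² + 36 = (−(1/3)p − 1/3)(−3p³ + 3p² + 42p − 72) + (2p² − 10p + 12)
  −3p³ + 3p² + 42p − 72 = (−(3/2)p − 6)(2p² − 10p + 12) + (0)
Last nonzero remainder: 2p² − 10p + 12. Dividing through by 2 gives the monic gcd p² − 5p + 6.

6 − 5p + p²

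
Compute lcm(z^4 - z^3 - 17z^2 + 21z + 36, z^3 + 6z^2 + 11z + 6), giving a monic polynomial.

z^6 + 4z^5 - 16z^4 - 70z^3 + 39z^2 + 306z + 216

By polynomial division,
  z^4 - z^3 - 17z^2 + 21z + 36 = (z - 7)(z^3 + 6z^2 + 11z + 6) + (14z^2 + 92z + 78)
  z^3 + 6z^2 + 11z + 6 = ((1/14)z - 2/49)(14z^2 + 92z + 78) + ((450/49)z + 450/49)
  14z^2 + 92z + 78 = ((343/225)z + 637/75)((450/49)z + 450/49) + (0)
Last nonzero remainder: (450/49)z + 450/49. Dividing through by 450/49 gives the monic gcd z + 1.
Then lcm(f, g) = f·g / gcd(f, g); expanding and making the result monic gives the answer.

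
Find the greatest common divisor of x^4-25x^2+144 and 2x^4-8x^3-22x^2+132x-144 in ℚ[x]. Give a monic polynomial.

Repeated division with remainder:
  x^4-25x^2+144 = (1/2)(2x^4-8x^3-22x^2+132x-144) + (4x^3-14x^2-66x+216)
  2x^4-8x^3-22x^2+132x-144 = ((1/2)x-1/4)(4x^3-14x^2-66x+216) + ((15/2)x^2+(15/2)x-90)
  4x^3-14x^2-66x+216 = ((8/15)x-12/5)((15/2)x^2+(15/2)x-90) + (0)
Last nonzero remainder: (15/2)x^2+(15/2)x-90. Dividing through by 15/2 gives the monic gcd x^2+x-12.

x^2+x-12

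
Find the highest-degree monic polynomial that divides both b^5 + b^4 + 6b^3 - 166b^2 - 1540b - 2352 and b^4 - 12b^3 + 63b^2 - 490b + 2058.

b^3 - 5b^2 + 28b - 294

Repeated division with remainder:
  b^5 + b^4 + 6b^3 - 166b^2 - 1540b - 2352 = (b + 13)(b^4 - 12b^3 + 63b^2 - 490b + 2058) + (99b^3 - 495b^2 + 2772b - 29106)
  b^4 - 12b^3 + 63b^2 - 490b + 2058 = ((1/99)b - 7/99)(99b^3 - 495b^2 + 2772b - 29106) + (0)
Last nonzero remainder: 99b^3 - 495b^2 + 2772b - 29106. Dividing through by 99 gives the monic gcd b^3 - 5b^2 + 28b - 294.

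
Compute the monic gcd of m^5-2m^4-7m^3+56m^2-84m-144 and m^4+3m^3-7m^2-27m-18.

Repeated division with remainder:
  m^5-2m^4-7m^3+56m^2-84m-144 = (m-5)(m^4+3m^3-7m^2-27m-18) + (15m^3+48m^2-201m-234)
  m^4+3m^3-7m^2-27m-18 = ((1/15)m-1/75)(15m^3+48m^2-201m-234) + ((176/25)m^2-(352/25)m-528/25)
  15m^3+48m^2-201m-234 = ((375/176)m+975/88)((176/25)m^2-(352/25)m-528/25) + (0)
Last nonzero remainder: (176/25)m^2-(352/25)m-528/25. Dividing through by 176/25 gives the monic gcd m^2-2m-3.

m^2-2m-3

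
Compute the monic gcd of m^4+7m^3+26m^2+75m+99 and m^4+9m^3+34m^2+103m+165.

m^3+4m^2+14m+33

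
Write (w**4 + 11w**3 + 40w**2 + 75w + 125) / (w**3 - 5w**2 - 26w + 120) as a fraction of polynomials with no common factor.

(w**3 + 6w**2 + 10w + 25)/(w**2 - 10w + 24)

By polynomial division,
  w**4 + 11w**3 + 40w**2 + 75w + 125 = (w + 16)(w**3 - 5w**2 - 26w + 120) + (146w**2 + 371w - 1795)
  w**3 - 5w**2 - 26w + 120 = ((1/146)w - 1101/21316)(146w**2 + 371w - 1795) + ((116325/21316)w + 581625/21316)
  146w**2 + 371w - 1795 = ((3112136/116325)w - 7652444/116325)((116325/21316)w + 581625/21316) + (0)
Last nonzero remainder: (116325/21316)w + 581625/21316. Dividing through by 116325/21316 gives the monic gcd w + 5.
Cancel w + 5 from numerator and denominator to get the reduced form.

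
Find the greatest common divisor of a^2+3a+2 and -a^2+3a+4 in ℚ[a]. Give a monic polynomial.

Euclidean algorithm in ℚ[a]:
  a^2+3a+2 = (-1)(-a^2+3a+4) + (6a+6)
  -a^2+3a+4 = (-(1/6)a+2/3)(6a+6) + (0)
Last nonzero remainder: 6a+6. Dividing through by 6 gives the monic gcd a+1.

a+1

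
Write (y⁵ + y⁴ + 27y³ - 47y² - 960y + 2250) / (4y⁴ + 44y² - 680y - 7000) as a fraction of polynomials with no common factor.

By polynomial division,
  y⁵ + y⁴ + 27y³ - 47y² - 960y + 2250 = ((1/4)y + 1/4)(4y⁴ + 44y² - 680y - 7000) + (16y³ + 112y² + 960y + 4000)
  4y⁴ + 44y² - 680y - 7000 = ((1/4)y - 7/4)(16y³ + 112y² + 960y + 4000) + (0)
Last nonzero remainder: 16y³ + 112y² + 960y + 4000. Dividing through by 16 gives the monic gcd y³ + 7y² + 60y + 250.
Cancel y³ + 7y² + 60y + 250 from numerator and denominator to get the reduced form.

(y² - 6y + 9)/(4y - 28)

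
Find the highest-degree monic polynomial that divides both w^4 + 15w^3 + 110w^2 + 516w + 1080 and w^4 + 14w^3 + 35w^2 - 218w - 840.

w^2 + 11w + 30

Repeated division with remainder:
  w^4 + 15w^3 + 110w^2 + 516w + 1080 = (w^4 + 14w^3 + 35w^2 - 218w - 840) + (w^3 + 75w^2 + 734w + 1920)
  w^4 + 14w^3 + 35w^2 - 218w - 840 = (w - 61)(w^3 + 75w^2 + 734w + 1920) + (3876w^2 + 42636w + 116280)
  w^3 + 75w^2 + 734w + 1920 = ((1/3876)w + 16/969)(3876w^2 + 42636w + 116280) + (0)
Last nonzero remainder: 3876w^2 + 42636w + 116280. Dividing through by 3876 gives the monic gcd w^2 + 11w + 30.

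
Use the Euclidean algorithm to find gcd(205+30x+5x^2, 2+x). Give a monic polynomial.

By polynomial division,
  5x^2+30x+205 = (5x+20)(x+2) + (165)
  x+2 = ((1/165)x+2/165)(165) + (0)
The last nonzero remainder is the constant 165, so the polynomials are coprime and gcd = 1.

1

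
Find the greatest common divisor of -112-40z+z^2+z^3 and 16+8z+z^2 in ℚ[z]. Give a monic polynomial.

Apply the Euclidean algorithm:
  z^3+z^2-40z-112 = (z-7)(z^2+8z+16) + (0)
The last nonzero remainder z^2+8z+16 is already monic.

16+8z+z^2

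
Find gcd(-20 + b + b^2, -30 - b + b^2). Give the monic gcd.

5 + b

Apply the Euclidean algorithm:
  b^2 + b - 20 = (b^2 - b - 30) + (2b + 10)
  b^2 - b - 30 = ((1/2)b - 3)(2b + 10) + (0)
Last nonzero remainder: 2b + 10. Dividing through by 2 gives the monic gcd b + 5.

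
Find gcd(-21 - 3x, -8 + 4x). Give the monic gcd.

1

By polynomial division,
  -3x - 21 = (-3/4)(4x - 8) + (-27)
  4x - 8 = (-(4/27)x + 8/27)(-27) + (0)
The last nonzero remainder is the constant -27, so the polynomials are coprime and gcd = 1.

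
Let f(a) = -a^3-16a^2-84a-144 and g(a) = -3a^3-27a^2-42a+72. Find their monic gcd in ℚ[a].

Apply the Euclidean algorithm:
  -a^3-16a^2-84a-144 = (1/3)(-3a^3-27a^2-42a+72) + (-7a^2-70a-168)
  -3a^3-27a^2-42a+72 = ((3/7)a-3/7)(-7a^2-70a-168) + (0)
Last nonzero remainder: -7a^2-70a-168. Dividing through by -7 gives the monic gcd a^2+10a+24.

a^2+10a+24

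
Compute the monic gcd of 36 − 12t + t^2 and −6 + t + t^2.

1

Euclidean algorithm in ℚ[t]:
  t^2 − 12t + 36 = (t^2 + t − 6) + (−13t + 42)
  t^2 + t − 6 = (−(1/13)t − 55/169)(−13t + 42) + (1296/169)
  −13t + 42 = (−(2197/1296)t + 1183/216)(1296/169) + (0)
The last nonzero remainder is the constant 1296/169, so the polynomials are coprime and gcd = 1.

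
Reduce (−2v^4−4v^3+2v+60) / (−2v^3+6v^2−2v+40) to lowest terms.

(v^2+v−6)/(v−4)

Euclidean algorithm in ℚ[v]:
  −2v^4−4v^3+2v+60 = (v+5)(−2v^3+6v^2−2v+40) + (−28v^2−28v−140)
  −2v^3+6v^2−2v+40 = ((1/14)v−2/7)(−28v^2−28v−140) + (0)
Last nonzero remainder: −28v^2−28v−140. Dividing through by −28 gives the monic gcd v^2+v+5.
Cancel v^2+v+5 from numerator and denominator to get the reduced form.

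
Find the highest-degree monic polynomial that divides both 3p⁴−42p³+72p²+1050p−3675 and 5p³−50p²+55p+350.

p²−12p+35

Repeated division with remainder:
  3p⁴−42p³+72p²+1050p−3675 = ((3/5)p−12/5)(5p³−50p²+55p+350) + (−81p²+972p−2835)
  5p³−50p²+55p+350 = (−(5/81)p−10/81)(−81p²+972p−2835) + (0)
Last nonzero remainder: −81p²+972p−2835. Dividing through by −81 gives the monic gcd p²−12p+35.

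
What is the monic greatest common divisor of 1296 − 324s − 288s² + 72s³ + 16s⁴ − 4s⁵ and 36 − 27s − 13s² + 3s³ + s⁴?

−9 + s²

Euclidean algorithm in ℚ[s]:
  −4s⁵ + 16s⁴ + 72s³ − 288s² − 324s + 1296 = (−4s + 28)(s⁴ + 3s³ − 13s² − 27s + 36) + (−64s³ − 32s² + 576s + 288)
  s⁴ + 3s³ − 13s² − 27s + 36 = (−(1/64)s − 5/128)(−64s³ − 32s² + 576s + 288) + (−(21/4)s² + 189/4)
  −64s³ − 32s² + 576s + 288 = ((256/21)s + 128/21)(−(21/4)s² + 189/4) + (0)
Last nonzero remainder: −(21/4)s² + 189/4. Dividing through by −21/4 gives the monic gcd s² − 9.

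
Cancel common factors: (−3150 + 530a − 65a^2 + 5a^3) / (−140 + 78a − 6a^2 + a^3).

(−45 + 5a)/(−2 + a)

By polynomial division,
  5a^3 − 65a^2 + 530a − 3150 = (5)(a^3 − 6a^2 + 78a − 140) + (−35a^2 + 140a − 2450)
  a^3 − 6a^2 + 78a − 140 = (−(1/35)a + 2/35)(−35a^2 + 140a − 2450) + (0)
Last nonzero remainder: −35a^2 + 140a − 2450. Dividing through by −35 gives the monic gcd a^2 − 4a + 70.
Cancel a^2 − 4a + 70 from numerator and denominator to get the reduced form.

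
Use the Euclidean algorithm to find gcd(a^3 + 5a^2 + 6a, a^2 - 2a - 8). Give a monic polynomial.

Euclidean algorithm in ℚ[a]:
  a^3 + 5a^2 + 6a = (a + 7)(a^2 - 2a - 8) + (28a + 56)
  a^2 - 2a - 8 = ((1/28)a - 1/7)(28a + 56) + (0)
Last nonzero remainder: 28a + 56. Dividing through by 28 gives the monic gcd a + 2.

a + 2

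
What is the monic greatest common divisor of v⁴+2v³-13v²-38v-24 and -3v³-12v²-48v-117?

Repeated division with remainder:
  v⁴+2v³-13v²-38v-24 = (-(1/3)v+2/3)(-3v³-12v²-48v-117) + (-21v²-45v+54)
  -3v³-12v²-48v-117 = ((1/7)v+13/49)(-21v²-45v+54) + (-(2145/49)v-6435/49)
  -21v²-45v+54 = ((343/715)v-294/715)(-(2145/49)v-6435/49) + (0)
Last nonzero remainder: -(2145/49)v-6435/49. Dividing through by -2145/49 gives the monic gcd v+3.

v+3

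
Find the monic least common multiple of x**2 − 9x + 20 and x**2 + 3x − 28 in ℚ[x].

Euclidean algorithm in ℚ[x]:
  x**2 − 9x + 20 = (x**2 + 3x − 28) + (−12x + 48)
  x**2 + 3x − 28 = (−(1/12)x − 7/12)(−12x + 48) + (0)
Last nonzero remainder: −12x + 48. Dividing through by −12 gives the monic gcd x − 4.
Then lcm(f, g) = f·g / gcd(f, g); expanding and making the result monic gives the answer.

x**3 − 2x**2 − 43x + 140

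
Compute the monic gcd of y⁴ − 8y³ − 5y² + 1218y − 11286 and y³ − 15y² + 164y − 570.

y² − 10y + 114

Euclidean algorithm in ℚ[y]:
  y⁴ − 8y³ − 5y² + 1218y − 11286 = (y + 7)(y³ − 15y² + 164y − 570) + (−64y² + 640y − 7296)
  y³ − 15y² + 164y − 570 = (−(1/64)y + 5/64)(−64y² + 640y − 7296) + (0)
Last nonzero remainder: −64y² + 640y − 7296. Dividing through by −64 gives the monic gcd y² − 10y + 114.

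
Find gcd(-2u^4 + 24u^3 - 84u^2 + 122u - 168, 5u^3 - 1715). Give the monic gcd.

u - 7

By polynomial division,
  -2u^4 + 24u^3 - 84u^2 + 122u - 168 = (-(2/5)u + 24/5)(5u^3 - 1715) + (-84u^2 - 564u + 8064)
  5u^3 - 1715 = (-(5/84)u + 235/588)(-84u^2 - 564u + 8064) + ((34565/49)u - 34565/7)
  -84u^2 - 564u + 8064 = (-(4116/34565)u - 56448/34565)((34565/49)u - 34565/7) + (0)
Last nonzero remainder: (34565/49)u - 34565/7. Dividing through by 34565/49 gives the monic gcd u - 7.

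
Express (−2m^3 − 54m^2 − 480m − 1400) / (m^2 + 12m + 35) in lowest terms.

(−2m^2 − 40m − 200)/(m + 5)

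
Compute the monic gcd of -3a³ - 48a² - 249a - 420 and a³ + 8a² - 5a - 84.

a² + 11a + 28

Apply the Euclidean algorithm:
  -3a³ - 48a² - 249a - 420 = (-3)(a³ + 8a² - 5a - 84) + (-24a² - 264a - 672)
  a³ + 8a² - 5a - 84 = (-(1/24)a + 1/8)(-24a² - 264a - 672) + (0)
Last nonzero remainder: -24a² - 264a - 672. Dividing through by -24 gives the monic gcd a² + 11a + 28.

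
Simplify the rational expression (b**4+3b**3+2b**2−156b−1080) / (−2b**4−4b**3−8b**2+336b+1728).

(−b−5)/(2b+8)

Apply the Euclidean algorithm:
  b**4+3b**3+2b**2−156b−1080 = (−1/2)(−2b**4−4b**3−8b**2+336b+1728) + (b**3−2b**2+12b−216)
  −2b**4−4b**3−8b**2+336b+1728 = (−2b−8)(b**3−2b**2+12b−216) + (0)
The last nonzero remainder b**3−2b**2+12b−216 is already monic.
Cancel b**3−2b**2+12b−216 from numerator and denominator to get the reduced form.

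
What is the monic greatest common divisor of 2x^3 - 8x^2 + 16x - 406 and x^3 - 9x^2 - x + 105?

x - 7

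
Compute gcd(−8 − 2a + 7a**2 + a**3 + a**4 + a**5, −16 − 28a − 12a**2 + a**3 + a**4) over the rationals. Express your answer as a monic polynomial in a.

By polynomial division,
  a**5 + a**4 + a**3 + 7a**2 − 2a − 8 = (a)(a**4 + a**3 − 12a**2 − 28a − 16) + (13a**3 + 35a**2 + 14a − 8)
  a**4 + a**3 − 12a**2 − 28a − 16 = ((1/13)a − 22/169)(13a**3 + 35a**2 + 14a − 8) + (−(1440/169)a**2 − (4320/169)a − 2880/169)
  13a**3 + 35a**2 + 14a − 8 = (−(2197/1440)a + 169/360)(−(1440/169)a**2 − (4320/169)a − 2880/169) + (0)
Last nonzero remainder: −(1440/169)a**2 − (4320/169)a − 2880/169. Dividing through by −1440/169 gives the monic gcd a**2 + 3a + 2.

2 + 3a + a**2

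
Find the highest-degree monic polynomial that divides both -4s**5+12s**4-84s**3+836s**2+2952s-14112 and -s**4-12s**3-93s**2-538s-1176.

s**3+6s**2+57s+196

Repeated division with remainder:
  -4s**5+12s**4-84s**3+836s**2+2952s-14112 = (4s-60)(-s**4-12s**3-93s**2-538s-1176) + (-432s**3-2592s**2-24624s-84672)
  -s**4-12s**3-93s**2-538s-1176 = ((1/432)s+1/72)(-432s**3-2592s**2-24624s-84672) + (0)
Last nonzero remainder: -432s**3-2592s**2-24624s-84672. Dividing through by -432 gives the monic gcd s**3+6s**2+57s+196.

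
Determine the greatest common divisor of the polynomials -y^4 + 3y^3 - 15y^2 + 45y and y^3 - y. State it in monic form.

y

By polynomial division,
  -y^4 + 3y^3 - 15y^2 + 45y = (-y + 3)(y^3 - y) + (-16y^2 + 48y)
  y^3 - y = (-(1/16)y - 3/16)(-16y^2 + 48y) + (8y)
  -16y^2 + 48y = (-2y + 6)(8y) + (0)
Last nonzero remainder: 8y. Dividing through by 8 gives the monic gcd y.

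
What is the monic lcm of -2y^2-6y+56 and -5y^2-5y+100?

y^3+8y^2-13y-140

Repeated division with remainder:
  -2y^2-6y+56 = (2/5)(-5y^2-5y+100) + (-4y+16)
  -5y^2-5y+100 = ((5/4)y+25/4)(-4y+16) + (0)
Last nonzero remainder: -4y+16. Dividing through by -4 gives the monic gcd y-4.
Then lcm(f, g) = f·g / gcd(f, g); expanding and making the result monic gives the answer.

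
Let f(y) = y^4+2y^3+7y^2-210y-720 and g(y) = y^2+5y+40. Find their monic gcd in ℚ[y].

y^2+5y+40

Euclidean algorithm in ℚ[y]:
  y^4+2y^3+7y^2-210y-720 = (y^2-3y-18)(y^2+5y+40) + (0)
The last nonzero remainder y^2+5y+40 is already monic.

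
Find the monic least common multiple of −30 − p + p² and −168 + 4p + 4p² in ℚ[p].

−210 − 37p + 6p² + p³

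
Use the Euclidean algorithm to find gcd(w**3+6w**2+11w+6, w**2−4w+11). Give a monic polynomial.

1

Apply the Euclidean algorithm:
  w**3+6w**2+11w+6 = (w+10)(w**2−4w+11) + (40w−104)
  w**2−4w+11 = ((1/40)w−7/200)(40w−104) + (184/25)
  40w−104 = ((125/23)w−325/23)(184/25) + (0)
The last nonzero remainder is the constant 184/25, so the polynomials are coprime and gcd = 1.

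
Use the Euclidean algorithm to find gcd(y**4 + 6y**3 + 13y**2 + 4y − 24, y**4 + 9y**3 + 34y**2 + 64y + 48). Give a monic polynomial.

y**3 + 7y**2 + 20y + 24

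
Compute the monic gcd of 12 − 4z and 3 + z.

1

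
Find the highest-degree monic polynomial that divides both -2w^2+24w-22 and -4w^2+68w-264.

Euclidean algorithm in ℚ[w]:
  -2w^2+24w-22 = (1/2)(-4w^2+68w-264) + (-10w+110)
  -4w^2+68w-264 = ((2/5)w-12/5)(-10w+110) + (0)
Last nonzero remainder: -10w+110. Dividing through by -10 gives the monic gcd w-11.

w-11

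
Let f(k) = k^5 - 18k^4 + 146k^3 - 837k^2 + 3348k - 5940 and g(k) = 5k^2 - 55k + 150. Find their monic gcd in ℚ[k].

By polynomial division,
  k^5 - 18k^4 + 146k^3 - 837k^2 + 3348k - 5940 = ((1/5)k^3 - (7/5)k^2 + (39/5)k - 198/5)(5k^2 - 55k + 150) + (0)
Last nonzero remainder: 5k^2 - 55k + 150. Dividing through by 5 gives the monic gcd k^2 - 11k + 30.

k^2 - 11k + 30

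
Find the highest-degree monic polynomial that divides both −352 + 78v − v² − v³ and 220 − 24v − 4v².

11 + v

Euclidean algorithm in ℚ[v]:
  −v³ − v² + 78v − 352 = ((1/4)v − 5/4)(−4v² − 24v + 220) + (−7v − 77)
  −4v² − 24v + 220 = ((4/7)v − 20/7)(−7v − 77) + (0)
Last nonzero remainder: −7v − 77. Dividing through by −7 gives the monic gcd v + 11.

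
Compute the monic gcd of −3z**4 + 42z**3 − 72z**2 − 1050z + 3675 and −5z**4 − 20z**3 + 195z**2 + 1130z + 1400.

z**2 − 2z − 35

Apply the Euclidean algorithm:
  −3z**4 + 42z**3 − 72z**2 − 1050z + 3675 = (3/5)(−5z**4 − 20z**3 + 195z**2 + 1130z + 1400) + (54z**3 − 189z**2 − 1728z + 2835)
  −5z**4 − 20z**3 + 195z**2 + 1130z + 1400 = (−(5/54)z − 25/36)(54z**3 − 189z**2 − 1728z + 2835) + (−(385/4)z**2 + (385/2)z + 13475/4)
  54z**3 − 189z**2 − 1728z + 2835 = (−(216/385)z + 324/385)(−(385/4)z**2 + (385/2)z + 13475/4) + (0)
Last nonzero remainder: −(385/4)z**2 + (385/2)z + 13475/4. Dividing through by −385/4 gives the monic gcd z**2 − 2z − 35.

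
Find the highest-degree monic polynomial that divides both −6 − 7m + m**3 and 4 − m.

1

Apply the Euclidean algorithm:
  m**3 − 7m − 6 = (−m**2 − 4m − 9)(−m + 4) + (30)
  −m + 4 = (−(1/30)m + 2/15)(30) + (0)
The last nonzero remainder is the constant 30, so the polynomials are coprime and gcd = 1.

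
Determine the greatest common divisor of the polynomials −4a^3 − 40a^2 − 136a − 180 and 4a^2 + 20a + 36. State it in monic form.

a^2 + 5a + 9

Apply the Euclidean algorithm:
  −4a^3 − 40a^2 − 136a − 180 = (−a − 5)(4a^2 + 20a + 36) + (0)
Last nonzero remainder: 4a^2 + 20a + 36. Dividing through by 4 gives the monic gcd a^2 + 5a + 9.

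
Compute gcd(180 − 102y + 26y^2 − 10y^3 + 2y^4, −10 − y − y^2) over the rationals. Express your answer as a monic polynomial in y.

Apply the Euclidean algorithm:
  2y^4 − 10y^3 + 26y^2 − 102y + 180 = (−2y^2 + 12y − 18)(−y^2 − y − 10) + (0)
Last nonzero remainder: −y^2 − y − 10. Dividing through by −1 gives the monic gcd y^2 + y + 10.

10 + y + y^2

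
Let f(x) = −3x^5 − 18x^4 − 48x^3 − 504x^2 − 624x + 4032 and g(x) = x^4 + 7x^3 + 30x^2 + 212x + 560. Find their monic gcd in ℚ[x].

Repeated division with remainder:
  −3x^5 − 18x^4 − 48x^3 − 504x^2 − 624x + 4032 = (−3x + 3)(x^4 + 7x^3 + 30x^2 + 212x + 560) + (21x^3 + 42x^2 + 420x + 2352)
  x^4 + 7x^3 + 30x^2 + 212x + 560 = ((1/21)x + 5/21)(21x^3 + 42x^2 + 420x + 2352) + (0)
Last nonzero remainder: 21x^3 + 42x^2 + 420x + 2352. Dividing through by 21 gives the monic gcd x^3 + 2x^2 + 20x + 112.

x^3 + 2x^2 + 20x + 112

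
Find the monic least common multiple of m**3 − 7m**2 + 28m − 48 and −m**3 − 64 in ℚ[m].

m**4 − 3m**3 + 64m − 192

Repeated division with remainder:
  m**3 − 7m**2 + 28m − 48 = (−1)(−m**3 − 64) + (−7m**2 + 28m − 112)
  −m**3 − 64 = ((1/7)m + 4/7)(−7m**2 + 28m − 112) + (0)
Last nonzero remainder: −7m**2 + 28m − 112. Dividing through by −7 gives the monic gcd m**2 − 4m + 16.
Then lcm(f, g) = f·g / gcd(f, g); expanding and making the result monic gives the answer.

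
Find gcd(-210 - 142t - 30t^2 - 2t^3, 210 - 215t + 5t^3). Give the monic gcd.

Repeated division with remainder:
  -2t^3 - 30t^2 - 142t - 210 = (-2/5)(5t^3 - 215t + 210) + (-30t^2 - 228t - 126)
  5t^3 - 215t + 210 = (-(1/6)t + 19/15)(-30t^2 - 228t - 126) + ((264/5)t + 1848/5)
  -30t^2 - 228t - 126 = (-(25/44)t - 15/44)((264/5)t + 1848/5) + (0)
Last nonzero remainder: (264/5)t + 1848/5. Dividing through by 264/5 gives the monic gcd t + 7.

7 + t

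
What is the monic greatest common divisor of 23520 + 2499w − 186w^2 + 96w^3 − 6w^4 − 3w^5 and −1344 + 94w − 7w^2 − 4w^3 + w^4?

−224 + 53w − 10w^2 + w^3

By polynomial division,
  −3w^5 − 6w^4 + 96w^3 − 186w^2 + 2499w + 23520 = (−3w − 18)(w^4 − 4w^3 − 7w^2 + 94w − 1344) + (3w^3 − 30w^2 + 159w − 672)
  w^4 − 4w^3 − 7w^2 + 94w − 1344 = ((1/3)w + 2)(3w^3 − 30w^2 + 159w − 672) + (0)
Last nonzero remainder: 3w^3 − 30w^2 + 159w − 672. Dividing through by 3 gives the monic gcd w^3 − 10w^2 + 53w − 224.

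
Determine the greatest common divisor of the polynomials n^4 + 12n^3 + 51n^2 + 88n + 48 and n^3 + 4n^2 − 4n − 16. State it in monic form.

Repeated division with remainder:
  n^4 + 12n^3 + 51n^2 + 88n + 48 = (n + 8)(n^3 + 4n^2 − 4n − 16) + (23n^2 + 136n + 176)
  n^3 + 4n^2 − 4n − 16 = ((1/23)n − 44/529)(23n^2 + 136n + 176) + (−(180/529)n − 720/529)
  23n^2 + 136n + 176 = (−(12167/180)n − 5819/45)(−(180/529)n − 720/529) + (0)
Last nonzero remainder: −(180/529)n − 720/529. Dividing through by −180/529 gives the monic gcd n + 4.

n + 4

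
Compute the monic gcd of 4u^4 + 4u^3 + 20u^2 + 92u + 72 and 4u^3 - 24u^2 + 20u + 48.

u + 1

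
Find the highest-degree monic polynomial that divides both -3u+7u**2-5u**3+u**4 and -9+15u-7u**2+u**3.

3-4u+u**2

Repeated division with remainder:
  u**4-5u**3+7u**2-3u = (u+2)(u**3-7u**2+15u-9) + (6u**2-24u+18)
  u**3-7u**2+15u-9 = ((1/6)u-1/2)(6u**2-24u+18) + (0)
Last nonzero remainder: 6u**2-24u+18. Dividing through by 6 gives the monic gcd u**2-4u+3.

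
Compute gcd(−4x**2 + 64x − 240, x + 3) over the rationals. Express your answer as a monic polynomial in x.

1

Repeated division with remainder:
  −4x**2 + 64x − 240 = (−4x + 76)(x + 3) + (−468)
  x + 3 = (−(1/468)x − 1/156)(−468) + (0)
The last nonzero remainder is the constant −468, so the polynomials are coprime and gcd = 1.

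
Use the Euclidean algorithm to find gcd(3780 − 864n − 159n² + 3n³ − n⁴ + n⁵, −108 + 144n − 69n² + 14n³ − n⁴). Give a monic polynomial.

Euclidean algorithm in ℚ[n]:
  n⁵ − n⁴ + 3n³ − 159n² − 864n + 3780 = (−n − 13)(−n⁴ + 14n³ − 69n² + 144n − 108) + (116n³ − 912n² + 900n + 2376)
  −n⁴ + 14n³ − 69n² + 144n − 108 = (−(1/116)n + 89/1682)(116n³ − 912n² + 900n + 2376) + (−(10920/841)n² + (98280/841)n − 196560/841)
  116n³ − 912n² + 900n + 2376 = (−(24389/2730)n − 9251/910)(−(10920/841)n² + (98280/841)n − 196560/841) + (0)
Last nonzero remainder: −(10920/841)n² + (98280/841)n − 196560/841. Dividing through by −10920/841 gives the monic gcd n² − 9n + 18.

18 − 9n + n²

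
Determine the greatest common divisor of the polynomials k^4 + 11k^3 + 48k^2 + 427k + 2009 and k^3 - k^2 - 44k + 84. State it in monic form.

k + 7

Repeated division with remainder:
  k^4 + 11k^3 + 48k^2 + 427k + 2009 = (k + 12)(k^3 - k^2 - 44k + 84) + (104k^2 + 871k + 1001)
  k^3 - k^2 - 44k + 84 = ((1/104)k - 75/832)(104k^2 + 871k + 1001) + ((1593/64)k + 11151/64)
  104k^2 + 871k + 1001 = ((6656/1593)k + 9152/1593)((1593/64)k + 11151/64) + (0)
Last nonzero remainder: (1593/64)k + 11151/64. Dividing through by 1593/64 gives the monic gcd k + 7.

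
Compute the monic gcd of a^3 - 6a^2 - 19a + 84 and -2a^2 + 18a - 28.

Euclidean algorithm in ℚ[a]:
  a^3 - 6a^2 - 19a + 84 = (-(1/2)a - 3/2)(-2a^2 + 18a - 28) + (-6a + 42)
  -2a^2 + 18a - 28 = ((1/3)a - 2/3)(-6a + 42) + (0)
Last nonzero remainder: -6a + 42. Dividing through by -6 gives the monic gcd a - 7.

a - 7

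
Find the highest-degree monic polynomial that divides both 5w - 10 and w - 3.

By polynomial division,
  5w - 10 = (5)(w - 3) + (5)
  w - 3 = ((1/5)w - 3/5)(5) + (0)
The last nonzero remainder is the constant 5, so the polynomials are coprime and gcd = 1.

1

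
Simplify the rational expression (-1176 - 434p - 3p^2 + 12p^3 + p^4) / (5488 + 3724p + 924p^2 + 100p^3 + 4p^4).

(-6 + p)/(28 + 4p)

Euclidean algorithm in ℚ[p]:
  p^4 + 12p^3 - 3p^2 - 434p - 1176 = (1/4)(4p^4 + 100p^3 + 924p^2 + 3724p + 5488) + (-13p^3 - 234p^2 - 1365p - 2548)
  4p^4 + 100p^3 + 924p^2 + 3724p + 5488 = (-(4/13)p - 28/13)(-13p^3 - 234p^2 - 1365p - 2548) + (0)
Last nonzero remainder: -13p^3 - 234p^2 - 1365p - 2548. Dividing through by -13 gives the monic gcd p^3 + 18p^2 + 105p + 196.
Cancel p^3 + 18p^2 + 105p + 196 from numerator and denominator to get the reduced form.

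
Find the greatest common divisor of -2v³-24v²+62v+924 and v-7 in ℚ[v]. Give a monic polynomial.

1

Repeated division with remainder:
  -2v³-24v²+62v+924 = (-2v²-38v-204)(v-7) + (-504)
  v-7 = (-(1/504)v+1/72)(-504) + (0)
The last nonzero remainder is the constant -504, so the polynomials are coprime and gcd = 1.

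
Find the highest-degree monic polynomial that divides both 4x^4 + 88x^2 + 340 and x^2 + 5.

x^2 + 5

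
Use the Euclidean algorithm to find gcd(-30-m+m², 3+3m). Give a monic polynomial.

1

Repeated division with remainder:
  m²-m-30 = ((1/3)m-2/3)(3m+3) + (-28)
  3m+3 = (-(3/28)m-3/28)(-28) + (0)
The last nonzero remainder is the constant -28, so the polynomials are coprime and gcd = 1.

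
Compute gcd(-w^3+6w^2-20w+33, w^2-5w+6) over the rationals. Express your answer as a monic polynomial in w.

w-3

Repeated division with remainder:
  -w^3+6w^2-20w+33 = (-w+1)(w^2-5w+6) + (-9w+27)
  w^2-5w+6 = (-(1/9)w+2/9)(-9w+27) + (0)
Last nonzero remainder: -9w+27. Dividing through by -9 gives the monic gcd w-3.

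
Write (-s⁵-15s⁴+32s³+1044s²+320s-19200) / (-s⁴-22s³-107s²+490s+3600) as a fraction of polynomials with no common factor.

Apply the Euclidean algorithm:
  -s⁵-15s⁴+32s³+1044s²+320s-19200 = (s-7)(-s⁴-22s³-107s²+490s+3600) + (-15s³-195s²+150s+6000)
  -s⁴-22s³-107s²+490s+3600 = ((1/15)s+3/5)(-15s³-195s²+150s+6000) + (0)
Last nonzero remainder: -15s³-195s²+150s+6000. Dividing through by -15 gives the monic gcd s³+13s²-10s-400.
Cancel s³+13s²-10s-400 from numerator and denominator to get the reduced form.

(s²+2s-48)/(s+9)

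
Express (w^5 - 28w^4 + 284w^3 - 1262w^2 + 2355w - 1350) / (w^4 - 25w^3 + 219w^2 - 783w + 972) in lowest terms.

(w^3 - 16w^2 + 65w - 50)/(w^2 - 13w + 36)

Euclidean algorithm in ℚ[w]:
  w^5 - 28w^4 + 284w^3 - 1262w^2 + 2355w - 1350 = (w - 3)(w^4 - 25w^3 + 219w^2 - 783w + 972) + (-10w^3 + 178w^2 - 966w + 1566)
  w^4 - 25w^3 + 219w^2 - 783w + 972 = (-(1/10)w + 18/25)(-10w^3 + 178w^2 - 966w + 1566) + (-(144/25)w^2 + (1728/25)w - 3888/25)
  -10w^3 + 178w^2 - 966w + 1566 = ((125/72)w - 725/72)(-(144/25)w^2 + (1728/25)w - 3888/25) + (0)
Last nonzero remainder: -(144/25)w^2 + (1728/25)w - 3888/25. Dividing through by -144/25 gives the monic gcd w^2 - 12w + 27.
Cancel w^2 - 12w + 27 from numerator and denominator to get the reduced form.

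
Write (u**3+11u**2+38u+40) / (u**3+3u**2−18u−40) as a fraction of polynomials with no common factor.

(u+4)/(u−4)

By polynomial division,
  u**3+11u**2+38u+40 = (u**3+3u**2−18u−40) + (8u**2+56u+80)
  u**3+3u**2−18u−40 = ((1/8)u−1/2)(8u**2+56u+80) + (0)
Last nonzero remainder: 8u**2+56u+80. Dividing through by 8 gives the monic gcd u**2+7u+10.
Cancel u**2+7u+10 from numerator and denominator to get the reduced form.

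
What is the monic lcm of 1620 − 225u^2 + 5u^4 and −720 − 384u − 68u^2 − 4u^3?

9720 + 3564u − 1026u^2 − 495u^3 − 15u^4 + 11u^5 + u^6

Euclidean algorithm in ℚ[u]:
  5u^4 − 225u^2 + 1620 = (−(5/4)u + 85/4)(−4u^3 − 68u^2 − 384u − 720) + (740u^2 + 7260u + 16920)
  −4u^3 − 68u^2 − 384u − 720 = (−(1/185)u − 266/6845)(740u^2 + 7260u + 16920) + (−(14256/1369)u − 85536/1369)
  740u^2 + 7260u + 16920 = (−(253265/3564)u − 321715/1188)(−(14256/1369)u − 85536/1369) + (0)
Last nonzero remainder: −(14256/1369)u − 85536/1369. Dividing through by −14256/1369 gives the monic gcd u + 6.
Then lcm(f, g) = f·g / gcd(f, g); expanding and making the result monic gives the answer.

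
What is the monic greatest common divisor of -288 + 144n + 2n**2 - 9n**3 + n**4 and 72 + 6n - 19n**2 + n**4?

-12 + n + n**2

Euclidean algorithm in ℚ[n]:
  n**4 - 9n**3 + 2n**2 + 144n - 288 = (n**4 - 19n**2 + 6n + 72) + (-9n**3 + 21n**2 + 138n - 360)
  n**4 - 19n**2 + 6n + 72 = (-(1/9)n - 7/27)(-9n**3 + 21n**2 + 138n - 360) + ((16/9)n**2 + (16/9)n - 64/3)
  -9n**3 + 21n**2 + 138n - 360 = (-(81/16)n + 135/8)((16/9)n**2 + (16/9)n - 64/3) + (0)
Last nonzero remainder: (16/9)n**2 + (16/9)n - 64/3. Dividing through by 16/9 gives the monic gcd n**2 + n - 12.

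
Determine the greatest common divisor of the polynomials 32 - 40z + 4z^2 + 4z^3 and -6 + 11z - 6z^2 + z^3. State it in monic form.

2 - 3z + z^2

Euclidean algorithm in ℚ[z]:
  4z^3 + 4z^2 - 40z + 32 = (4)(z^3 - 6z^2 + 11z - 6) + (28z^2 - 84z + 56)
  z^3 - 6z^2 + 11z - 6 = ((1/28)z - 3/28)(28z^2 - 84z + 56) + (0)
Last nonzero remainder: 28z^2 - 84z + 56. Dividing through by 28 gives the monic gcd z^2 - 3z + 2.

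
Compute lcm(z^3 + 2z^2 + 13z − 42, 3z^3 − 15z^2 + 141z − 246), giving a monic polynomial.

z^5 − z^4 + 48z^3 + z^2 + 659z − 1722

By polynomial division,
  z^3 + 2z^2 + 13z − 42 = (1/3)(3z^3 − 15z^2 + 141z − 246) + (7z^2 − 34z + 40)
  3z^3 − 15z^2 + 141z − 246 = ((3/7)z − 3/49)(7z^2 − 34z + 40) + ((5967/49)z − 11934/49)
  7z^2 − 34z + 40 = ((343/5967)z − 980/5967)((5967/49)z − 11934/49) + (0)
Last nonzero remainder: (5967/49)z − 11934/49. Dividing through by 5967/49 gives the monic gcd z − 2.
Then lcm(f, g) = f·g / gcd(f, g); expanding and making the result monic gives the answer.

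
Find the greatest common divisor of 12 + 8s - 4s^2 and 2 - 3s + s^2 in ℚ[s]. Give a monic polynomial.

1

Euclidean algorithm in ℚ[s]:
  -4s^2 + 8s + 12 = (-4)(s^2 - 3s + 2) + (-4s + 20)
  s^2 - 3s + 2 = (-(1/4)s - 1/2)(-4s + 20) + (12)
  -4s + 20 = (-(1/3)s + 5/3)(12) + (0)
The last nonzero remainder is the constant 12, so the polynomials are coprime and gcd = 1.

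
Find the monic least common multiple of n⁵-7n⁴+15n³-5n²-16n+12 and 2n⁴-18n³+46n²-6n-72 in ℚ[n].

Apply the Euclidean algorithm:
  n⁵-7n⁴+15n³-5n²-16n+12 = ((1/2)n+1)(2n⁴-18n³+46n²-6n-72) + (10n³-48n²+26n+84)
  2n⁴-18n³+46n²-6n-72 = ((1/5)n-21/25)(10n³-48n²+26n+84) + ((12/25)n²-(24/25)n-36/25)
  10n³-48n²+26n+84 = ((125/6)n-175/3)((12/25)n²-(24/25)n-36/25) + (0)
Last nonzero remainder: (12/25)n²-(24/25)n-36/25. Dividing through by 12/25 gives the monic gcd n²-2n-3.
Then lcm(f, g) = f·g / gcd(f, g); expanding and making the result monic gives the answer.

n⁷-14n⁶+76n⁵-194n⁴+199n³+64n²-276n+144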